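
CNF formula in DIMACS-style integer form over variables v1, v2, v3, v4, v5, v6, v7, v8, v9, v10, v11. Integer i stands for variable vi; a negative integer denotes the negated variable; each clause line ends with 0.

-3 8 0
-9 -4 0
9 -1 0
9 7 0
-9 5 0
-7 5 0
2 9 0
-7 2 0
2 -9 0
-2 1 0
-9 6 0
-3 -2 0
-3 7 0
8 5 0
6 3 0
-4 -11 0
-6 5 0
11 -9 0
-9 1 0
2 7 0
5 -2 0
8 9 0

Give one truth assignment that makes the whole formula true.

v1 = True, v2 = True, v3 = False, v4 = False, v5 = True, v6 = True, v7 = False, v8 = False, v9 = True, v10 = True, v11 = True

Check each clause:
  1. (!v3 || v8) — !v3 is true.
  2. (!v9 || !v4) — !v4 is true.
  3. (v9 || !v1) — v9 is true.
  4. (v9 || v7) — v9 is true.
  5. (!v9 || v5) — v5 is true.
  6. (v5 || !v7) — !v7 is true.
  7. (v9 || v2) — v9 is true.
  8. (!v7 || v2) — !v7 is true.
  9. (v2 || !v9) — v2 is true.
  10. (!v2 || v1) — v1 is true.
  11. (v6 || !v9) — v6 is true.
  12. (!v3 || !v2) — !v3 is true.
  13. (!v3 || v7) — !v3 is true.
  14. (v8 || v5) — v5 is true.
  15. (v6 || v3) — v6 is true.
  16. (!v11 || !v4) — !v4 is true.
  17. (!v6 || v5) — v5 is true.
  18. (v11 || !v9) — v11 is true.
  19. (v1 || !v9) — v1 is true.
  20. (v2 || v7) — v2 is true.
  21. (v5 || !v2) — v5 is true.
  22. (v8 || v9) — v9 is true.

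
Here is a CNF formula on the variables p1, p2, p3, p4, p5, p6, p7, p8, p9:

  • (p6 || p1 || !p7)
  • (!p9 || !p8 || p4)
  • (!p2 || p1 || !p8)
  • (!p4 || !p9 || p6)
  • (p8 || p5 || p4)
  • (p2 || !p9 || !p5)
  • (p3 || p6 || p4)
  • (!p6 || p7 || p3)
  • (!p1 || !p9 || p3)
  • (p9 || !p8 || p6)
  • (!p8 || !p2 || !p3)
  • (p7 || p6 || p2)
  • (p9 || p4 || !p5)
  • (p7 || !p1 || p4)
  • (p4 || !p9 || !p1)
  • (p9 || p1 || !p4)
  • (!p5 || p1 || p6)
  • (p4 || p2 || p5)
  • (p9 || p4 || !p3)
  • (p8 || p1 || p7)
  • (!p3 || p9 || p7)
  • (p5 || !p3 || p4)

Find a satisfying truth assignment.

Set p1 = False and propagate.
Try p2 = True.
  then p8 is forced to False.
  then p7 is forced to True.
  then p6 is forced to True.
For the remaining variables, p3 = True, p4 = False, p5 = True, p9 = True works.
Every clause has at least one true literal under this assignment.
Check each clause:
  1. (p6 || p1 || !p7) — p6 is true.
  2. (!p8 || !p9 || p4) — !p8 is true.
  3. (p1 || !p2 || !p8) — !p8 is true.
  4. (!p9 || !p4 || p6) — !p4 is true.
  5. (p4 || p5 || p8) — p5 is true.
  6. (!p5 || p2 || !p9) — p2 is true.
  7. (p4 || p3 || p6) — p3 is true.
  8. (!p6 || p3 || p7) — p3 is true.
  9. (!p9 || p3 || !p1) — p3 is true.
  10. (!p8 || p9 || p6) — !p8 is true.
  11. (!p3 || !p8 || !p2) — !p8 is true.
  12. (p6 || p7 || p2) — p2 is true.
  13. (p4 || !p5 || p9) — p9 is true.
  14. (!p1 || p4 || p7) — !p1 is true.
  15. (!p9 || p4 || !p1) — !p1 is true.
  16. (p9 || p1 || !p4) — p9 is true.
  17. (p6 || !p5 || p1) — p6 is true.
  18. (p2 || p5 || p4) — p2 is true.
  19. (p9 || p4 || !p3) — p9 is true.
  20. (p7 || p8 || p1) — p7 is true.
  21. (p7 || !p3 || p9) — p9 is true.
  22. (!p3 || p5 || p4) — p5 is true.

p1=F  p2=T  p3=T  p4=F  p5=T  p6=T  p7=T  p8=F  p9=T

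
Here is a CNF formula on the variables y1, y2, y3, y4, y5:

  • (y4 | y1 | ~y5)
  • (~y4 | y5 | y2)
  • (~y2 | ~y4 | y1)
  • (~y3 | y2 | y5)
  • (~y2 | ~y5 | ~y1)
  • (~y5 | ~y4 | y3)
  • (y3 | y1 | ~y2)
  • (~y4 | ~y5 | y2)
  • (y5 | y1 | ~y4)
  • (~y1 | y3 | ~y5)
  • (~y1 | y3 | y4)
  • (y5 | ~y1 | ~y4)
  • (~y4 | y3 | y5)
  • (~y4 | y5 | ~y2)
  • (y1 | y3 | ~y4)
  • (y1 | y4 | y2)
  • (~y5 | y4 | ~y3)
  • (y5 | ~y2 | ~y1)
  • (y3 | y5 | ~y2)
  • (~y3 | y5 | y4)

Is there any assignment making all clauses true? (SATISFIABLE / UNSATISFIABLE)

y5 = True:
  y1 = True:
    propagation gives y2=False, y4=False, y3=True; an empty clause results — contradiction.
  y1 = False:
    propagation gives y4=True, y2=False; an empty clause results — contradiction.
y5 = False:
  y4 = True:
    propagation gives y2=True; an empty clause results — contradiction.
  y4 = False:
    propagation gives y3=False, y1=False, y2=False; an empty clause results — contradiction.
Every branch closes, so no satisfying assignment exists.

UNSATISFIABLE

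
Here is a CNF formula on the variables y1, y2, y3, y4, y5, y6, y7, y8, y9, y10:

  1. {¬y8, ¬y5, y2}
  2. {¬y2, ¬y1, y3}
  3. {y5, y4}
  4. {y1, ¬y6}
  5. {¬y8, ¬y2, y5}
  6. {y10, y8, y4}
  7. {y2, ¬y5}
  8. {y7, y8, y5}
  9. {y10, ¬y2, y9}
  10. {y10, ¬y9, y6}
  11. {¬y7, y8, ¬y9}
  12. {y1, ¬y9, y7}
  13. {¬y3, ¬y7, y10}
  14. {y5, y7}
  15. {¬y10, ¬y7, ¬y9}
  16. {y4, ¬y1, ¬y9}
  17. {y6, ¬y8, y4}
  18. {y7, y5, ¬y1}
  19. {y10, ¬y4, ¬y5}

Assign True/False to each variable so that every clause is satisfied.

Try y1 = False.
  then y6 is forced to False.
The remaining clauses are satisfied by y2 = True, y3 = False, y4 = True, y5 = False, y7 = True, y8 = False, y9 = False, y10 = True.
Every clause has at least one true literal under this assignment.

y1 = False  y2 = True  y3 = False  y4 = True  y5 = False  y6 = False  y7 = True  y8 = False  y9 = False  y10 = True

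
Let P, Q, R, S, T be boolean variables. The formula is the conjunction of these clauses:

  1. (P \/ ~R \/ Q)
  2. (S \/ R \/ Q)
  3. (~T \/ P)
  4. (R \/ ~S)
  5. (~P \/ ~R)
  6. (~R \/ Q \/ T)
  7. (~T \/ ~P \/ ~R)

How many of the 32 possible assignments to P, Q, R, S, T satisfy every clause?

The models are:
  P=F Q=T R=F S=F T=F
  P=F Q=T R=T S=F T=F
  P=F Q=T R=T S=T T=F
  P=T Q=T R=F S=F T=F
  P=T Q=T R=F S=F T=T
That's 5 in total.

5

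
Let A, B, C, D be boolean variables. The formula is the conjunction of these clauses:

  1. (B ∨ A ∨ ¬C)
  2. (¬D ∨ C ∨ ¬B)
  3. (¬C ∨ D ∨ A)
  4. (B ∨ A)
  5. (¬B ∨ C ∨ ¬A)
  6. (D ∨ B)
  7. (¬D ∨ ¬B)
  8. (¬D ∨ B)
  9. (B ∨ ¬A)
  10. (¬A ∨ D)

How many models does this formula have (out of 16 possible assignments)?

The models are:
  A=0 B=1 C=0 D=0
Count: 1.

1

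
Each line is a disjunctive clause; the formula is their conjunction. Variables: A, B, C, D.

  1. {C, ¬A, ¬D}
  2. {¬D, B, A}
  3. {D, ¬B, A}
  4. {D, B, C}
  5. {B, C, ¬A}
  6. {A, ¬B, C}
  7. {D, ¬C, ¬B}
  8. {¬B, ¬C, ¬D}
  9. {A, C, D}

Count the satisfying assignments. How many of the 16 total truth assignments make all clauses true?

4

The models are:
  A=F B=F C=T D=F
  A=T B=F C=T D=F
  A=T B=F C=T D=T
  A=T B=T C=F D=F
Count: 4.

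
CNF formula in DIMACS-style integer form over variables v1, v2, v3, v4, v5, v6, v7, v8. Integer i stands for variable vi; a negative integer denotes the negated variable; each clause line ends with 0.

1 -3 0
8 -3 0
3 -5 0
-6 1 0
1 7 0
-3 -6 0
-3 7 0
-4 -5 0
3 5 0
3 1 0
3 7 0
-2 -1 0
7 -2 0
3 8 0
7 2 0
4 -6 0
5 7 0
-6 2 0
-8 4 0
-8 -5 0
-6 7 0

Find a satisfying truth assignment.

v1 = T, v2 = F, v3 = T, v4 = T, v5 = F, v6 = F, v7 = T, v8 = T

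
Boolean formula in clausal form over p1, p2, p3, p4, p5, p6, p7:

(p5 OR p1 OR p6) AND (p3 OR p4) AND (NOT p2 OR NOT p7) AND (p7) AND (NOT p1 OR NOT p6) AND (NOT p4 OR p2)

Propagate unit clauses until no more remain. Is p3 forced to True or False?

True

Unit clause (p7) sets p7 = True.
(NOT p7 OR NOT p2) with p7 = True leaves only NOT p2, so p2 = False.
(NOT p4 OR p2) with p2 = False leaves only NOT p4, so p4 = False.
From (p4 OR p3) and p4 = False: p3 = True.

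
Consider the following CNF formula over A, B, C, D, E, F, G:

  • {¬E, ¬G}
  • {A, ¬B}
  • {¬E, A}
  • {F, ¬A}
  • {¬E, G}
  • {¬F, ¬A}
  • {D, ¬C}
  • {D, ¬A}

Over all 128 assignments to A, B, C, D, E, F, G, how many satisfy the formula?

12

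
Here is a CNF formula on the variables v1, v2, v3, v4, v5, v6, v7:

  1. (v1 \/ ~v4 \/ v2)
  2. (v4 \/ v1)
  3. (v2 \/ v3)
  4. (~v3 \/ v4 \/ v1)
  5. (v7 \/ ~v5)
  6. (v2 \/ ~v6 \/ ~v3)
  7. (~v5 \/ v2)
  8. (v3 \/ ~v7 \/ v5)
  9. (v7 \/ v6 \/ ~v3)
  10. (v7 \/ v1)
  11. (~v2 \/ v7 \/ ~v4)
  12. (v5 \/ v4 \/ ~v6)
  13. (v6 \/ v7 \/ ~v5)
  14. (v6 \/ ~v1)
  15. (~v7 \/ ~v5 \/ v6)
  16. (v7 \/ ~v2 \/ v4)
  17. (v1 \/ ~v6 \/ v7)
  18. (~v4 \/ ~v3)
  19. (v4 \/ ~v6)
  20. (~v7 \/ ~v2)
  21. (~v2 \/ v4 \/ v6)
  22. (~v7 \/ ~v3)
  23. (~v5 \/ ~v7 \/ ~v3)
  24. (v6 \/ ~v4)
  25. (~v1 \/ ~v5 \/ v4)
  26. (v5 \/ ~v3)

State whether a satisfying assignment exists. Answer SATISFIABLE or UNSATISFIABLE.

UNSATISFIABLE

v7 = True:
  propagation gives v2=False, v3=True; an empty clause results — contradiction.
v7 = False:
  propagation gives v5=False, v1=True, v6=True, v4=True; an empty clause results — contradiction.
Every branch closes, so no satisfying assignment exists.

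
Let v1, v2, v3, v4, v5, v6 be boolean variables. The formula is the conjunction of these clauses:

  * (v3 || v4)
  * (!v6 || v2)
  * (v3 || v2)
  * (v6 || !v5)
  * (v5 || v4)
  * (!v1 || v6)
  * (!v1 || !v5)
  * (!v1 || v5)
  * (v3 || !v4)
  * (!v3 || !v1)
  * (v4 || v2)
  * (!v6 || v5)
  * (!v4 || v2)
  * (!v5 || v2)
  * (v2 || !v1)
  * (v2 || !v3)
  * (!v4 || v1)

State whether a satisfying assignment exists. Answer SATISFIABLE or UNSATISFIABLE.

v2 occurs only positively in the remaining clauses — set v2 = True.
Try v1 = False.
  then v4 is forced to False.
  then v3 is forced to True.
  then v5 is forced to True.
  then v6 is forced to True.
So v1 = F, v2 = T, v3 = T, v4 = F, v5 = T, v6 = T is a satisfying assignment.

SATISFIABLE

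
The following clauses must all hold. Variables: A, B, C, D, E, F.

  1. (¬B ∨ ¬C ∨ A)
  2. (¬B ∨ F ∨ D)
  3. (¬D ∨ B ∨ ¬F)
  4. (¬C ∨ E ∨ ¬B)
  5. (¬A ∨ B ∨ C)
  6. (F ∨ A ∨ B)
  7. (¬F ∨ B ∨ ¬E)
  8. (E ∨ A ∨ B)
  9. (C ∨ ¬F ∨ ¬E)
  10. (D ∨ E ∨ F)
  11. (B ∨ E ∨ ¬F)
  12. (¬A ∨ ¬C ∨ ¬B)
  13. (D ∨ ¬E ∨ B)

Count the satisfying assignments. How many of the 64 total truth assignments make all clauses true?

Split on B, then E.
  B=1, E=1: remaining (A,C,D,F) ∈ {(0,0,1,0); (1,0,1,0)} — 2.
  B=1, E=0: A free; 3 ways for (C,D,F) × 2^1 = 6.
  B=0, E=1: remaining (A,C,D,F) ∈ {(1,1,1,0)} — 1.
  B=0, E=0: remaining (A,C,D,F) ∈ {(1,1,1,0)} — 1.
Total: 2 + 6 + 1 + 1 = 10.

10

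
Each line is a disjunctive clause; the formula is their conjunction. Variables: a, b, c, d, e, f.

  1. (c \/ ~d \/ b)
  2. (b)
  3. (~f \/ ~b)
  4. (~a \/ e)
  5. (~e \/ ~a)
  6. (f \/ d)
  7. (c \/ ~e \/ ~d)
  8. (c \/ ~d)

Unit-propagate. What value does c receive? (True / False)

Unit clause (b) sets b = True.
In (~b \/ ~f), ~b is now false; ~f must hold, so f = False.
(d \/ f): since f = False, the clause reduces to (d). d = True.
From (c \/ ~d) and d = True: c = True.

True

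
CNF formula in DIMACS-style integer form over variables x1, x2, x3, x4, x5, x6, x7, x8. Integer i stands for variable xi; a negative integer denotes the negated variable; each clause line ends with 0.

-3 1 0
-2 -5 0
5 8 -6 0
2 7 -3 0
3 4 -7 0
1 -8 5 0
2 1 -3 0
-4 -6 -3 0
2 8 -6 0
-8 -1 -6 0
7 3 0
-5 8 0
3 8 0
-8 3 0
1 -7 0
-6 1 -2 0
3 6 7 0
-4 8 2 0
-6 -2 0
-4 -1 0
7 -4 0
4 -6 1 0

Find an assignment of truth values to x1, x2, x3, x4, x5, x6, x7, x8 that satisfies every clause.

x1=1, x2=1, x3=1, x4=0, x5=0, x6=0, x7=1, x8=1

Try x1 = True.
  then x4 is forced to False.
Try x2 = True.
  then x5 is forced to False.
  then x6 is forced to False.
Try x3 = True.
x7, x8 are now unconstrained; take x7 = True, x8 = True.
Every clause has at least one true literal under this assignment.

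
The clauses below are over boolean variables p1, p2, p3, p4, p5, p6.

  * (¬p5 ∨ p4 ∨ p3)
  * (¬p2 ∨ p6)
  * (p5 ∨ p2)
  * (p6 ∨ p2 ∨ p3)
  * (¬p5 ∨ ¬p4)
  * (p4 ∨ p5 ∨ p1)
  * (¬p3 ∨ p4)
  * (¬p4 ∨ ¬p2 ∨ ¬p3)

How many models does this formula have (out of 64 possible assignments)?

3

Satisfying assignments:
  p1=F p2=T p3=F p4=T p5=F p6=T
  p1=T p2=T p3=F p4=F p5=F p6=T
  p1=T p2=T p3=F p4=T p5=F p6=T
That's 3 in total.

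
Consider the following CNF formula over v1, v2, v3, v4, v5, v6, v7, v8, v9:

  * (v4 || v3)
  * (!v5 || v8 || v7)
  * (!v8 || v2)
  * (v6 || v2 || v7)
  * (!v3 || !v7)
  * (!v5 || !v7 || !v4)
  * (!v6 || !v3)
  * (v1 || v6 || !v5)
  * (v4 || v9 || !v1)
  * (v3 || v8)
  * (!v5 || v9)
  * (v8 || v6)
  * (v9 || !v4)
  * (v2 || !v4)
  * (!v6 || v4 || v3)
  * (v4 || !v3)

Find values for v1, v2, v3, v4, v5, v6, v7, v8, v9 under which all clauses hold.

v1=True, v2=True, v3=True, v4=True, v5=False, v6=False, v7=False, v8=True, v9=True

Pure literal: v2 appears only positively; assign v2 = True.
Pure literal: v5 appears only negated; assign v5 = False.
Branch on v1: take v1 = True.
Try v3 = True.
  then v7 is forced to False.
  then v6 is forced to False.
  then v8 is forced to True.
  then v4 is forced to True.
  then v9 is forced to True.
Check each clause:
  1. (v4 || v3) — v3 is true.
  2. (v8 || v7 || !v5) — v8 is true.
  3. (!v8 || v2) — v2 is true.
  4. (v6 || v2 || v7) — v2 is true.
  5. (!v3 || !v7) — !v7 is true.
  6. (!v5 || !v7 || !v4) — !v7 is true.
  7. (!v3 || !v6) — !v6 is true.
  8. (v1 || v6 || !v5) — v1 is true.
  9. (v9 || v4 || !v1) — v9 is true.
  10. (v8 || v3) — v8 is true.
  11. (v9 || !v5) — v9 is true.
  12. (v6 || v8) — v8 is true.
  13. (v9 || !v4) — v9 is true.
  14. (v2 || !v4) — v2 is true.
  15. (v3 || v4 || !v6) — !v6 is true.
  16. (v4 || !v3) — v4 is true.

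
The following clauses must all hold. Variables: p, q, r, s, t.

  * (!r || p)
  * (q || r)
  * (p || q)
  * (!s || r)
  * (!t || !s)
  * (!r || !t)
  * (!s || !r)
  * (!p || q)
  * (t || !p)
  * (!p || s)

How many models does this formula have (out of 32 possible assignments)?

2

Satisfying assignments:
  p=0 q=1 r=0 s=0 t=0
  p=0 q=1 r=0 s=0 t=1
Count: 2.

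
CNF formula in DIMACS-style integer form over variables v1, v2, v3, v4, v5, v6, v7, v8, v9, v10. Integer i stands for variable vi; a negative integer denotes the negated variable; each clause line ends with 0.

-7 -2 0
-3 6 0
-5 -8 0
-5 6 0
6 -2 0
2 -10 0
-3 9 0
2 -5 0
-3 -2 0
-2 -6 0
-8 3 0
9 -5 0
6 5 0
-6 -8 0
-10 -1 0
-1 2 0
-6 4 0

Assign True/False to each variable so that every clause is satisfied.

v1=0, v2=0, v3=1, v4=1, v5=0, v6=1, v7=0, v8=0, v9=1, v10=0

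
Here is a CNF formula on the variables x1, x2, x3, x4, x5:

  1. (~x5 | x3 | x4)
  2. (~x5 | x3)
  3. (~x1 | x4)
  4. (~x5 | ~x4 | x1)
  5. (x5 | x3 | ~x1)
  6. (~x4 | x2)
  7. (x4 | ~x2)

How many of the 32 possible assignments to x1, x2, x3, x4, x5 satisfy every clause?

The models are:
  x1=F x2=F x3=F x4=F x5=F
  x1=F x2=F x3=T x4=F x5=F
  x1=F x2=F x3=T x4=F x5=T
  x1=F x2=T x3=F x4=T x5=F
  x1=F x2=T x3=T x4=T x5=F
  x1=T x2=T x3=T x4=T x5=F
  x1=T x2=T x3=T x4=T x5=T
Count: 7.

7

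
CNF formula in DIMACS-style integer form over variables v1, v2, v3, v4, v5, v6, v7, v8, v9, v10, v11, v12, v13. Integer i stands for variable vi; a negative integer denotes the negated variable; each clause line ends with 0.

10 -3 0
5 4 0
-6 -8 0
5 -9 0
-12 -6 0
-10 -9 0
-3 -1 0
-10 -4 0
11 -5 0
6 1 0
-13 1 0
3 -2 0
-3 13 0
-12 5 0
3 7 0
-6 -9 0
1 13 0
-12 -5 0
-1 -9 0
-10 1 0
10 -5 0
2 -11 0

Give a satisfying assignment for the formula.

v1 = 1, v2 = 0, v3 = 0, v4 = 1, v5 = 0, v6 = 1, v7 = 1, v8 = 0, v9 = 0, v10 = 0, v11 = 0, v12 = 0, v13 = 1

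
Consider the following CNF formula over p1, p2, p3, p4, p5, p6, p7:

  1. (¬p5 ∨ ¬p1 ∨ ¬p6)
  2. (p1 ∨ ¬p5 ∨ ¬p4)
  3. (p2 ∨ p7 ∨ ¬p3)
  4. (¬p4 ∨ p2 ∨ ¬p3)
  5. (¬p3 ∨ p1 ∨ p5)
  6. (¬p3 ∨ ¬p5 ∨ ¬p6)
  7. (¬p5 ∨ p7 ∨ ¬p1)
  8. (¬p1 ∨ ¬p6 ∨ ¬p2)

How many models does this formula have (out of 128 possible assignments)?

Case analysis on p1 and p5:
  p1=T, p5=T: 7 of the 32 assignments to (p2,p3,p4,p6,p7) work.
  p1=T, p5=F: 18 of the 32 assignments to (p2,p3,p4,p6,p7) work.
  p1=F, p5=T: 11 of the 32 assignments to (p2,p3,p4,p6,p7) work.
  p1=F, p5=F: forces p3=F; p2, p4, p6, p7 free → 2^4 = 16.
Total: 7 + 18 + 11 + 16 = 52.

52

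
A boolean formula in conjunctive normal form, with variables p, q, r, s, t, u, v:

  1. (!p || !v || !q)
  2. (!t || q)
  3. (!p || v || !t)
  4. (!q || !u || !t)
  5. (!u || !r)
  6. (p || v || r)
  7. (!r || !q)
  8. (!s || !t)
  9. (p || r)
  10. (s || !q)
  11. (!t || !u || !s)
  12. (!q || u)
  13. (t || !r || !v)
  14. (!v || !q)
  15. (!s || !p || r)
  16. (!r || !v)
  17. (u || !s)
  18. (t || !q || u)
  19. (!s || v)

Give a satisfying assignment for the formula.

p=True  q=False  r=False  s=False  t=False  u=True  v=False

Try p = True.
Try q = False.
  then t is forced to False.
For the remaining variables, r = False, s = False, u = True, v = False works.
Every clause has at least one true literal under this assignment.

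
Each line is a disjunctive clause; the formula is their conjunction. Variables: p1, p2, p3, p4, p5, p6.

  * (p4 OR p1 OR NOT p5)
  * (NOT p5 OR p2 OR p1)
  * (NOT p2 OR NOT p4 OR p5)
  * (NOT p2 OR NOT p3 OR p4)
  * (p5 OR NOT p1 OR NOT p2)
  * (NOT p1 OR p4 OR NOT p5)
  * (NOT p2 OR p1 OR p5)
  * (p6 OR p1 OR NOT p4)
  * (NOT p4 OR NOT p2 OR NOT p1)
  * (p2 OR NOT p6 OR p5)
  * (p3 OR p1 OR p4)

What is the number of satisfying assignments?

11

Case analysis on p1 and p2:
  p1=1, p2=1: a clause becomes empty — 0.
  p1=1, p2=0: p3 free; 4 ways for (p4,p5,p6) × 2^1 = 8.
  p1=0, p2=1: remaining (p3,p4,p5,p6) ∈ {(0,1,1,1); (1,1,1,1)} — 2.
  p1=0, p2=0: remaining (p3,p4,p5,p6) ∈ {(1,0,0,0)} — 1.
Total: 0 + 8 + 2 + 1 = 11.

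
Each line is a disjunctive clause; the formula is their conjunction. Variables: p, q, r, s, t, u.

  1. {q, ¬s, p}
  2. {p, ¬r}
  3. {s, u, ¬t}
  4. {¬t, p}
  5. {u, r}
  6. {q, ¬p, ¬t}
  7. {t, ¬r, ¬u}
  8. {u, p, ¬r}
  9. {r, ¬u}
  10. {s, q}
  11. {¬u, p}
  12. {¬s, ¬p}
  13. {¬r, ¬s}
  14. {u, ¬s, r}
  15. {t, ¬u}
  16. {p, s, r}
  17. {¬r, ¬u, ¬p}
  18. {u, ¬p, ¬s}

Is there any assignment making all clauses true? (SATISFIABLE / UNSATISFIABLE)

SATISFIABLE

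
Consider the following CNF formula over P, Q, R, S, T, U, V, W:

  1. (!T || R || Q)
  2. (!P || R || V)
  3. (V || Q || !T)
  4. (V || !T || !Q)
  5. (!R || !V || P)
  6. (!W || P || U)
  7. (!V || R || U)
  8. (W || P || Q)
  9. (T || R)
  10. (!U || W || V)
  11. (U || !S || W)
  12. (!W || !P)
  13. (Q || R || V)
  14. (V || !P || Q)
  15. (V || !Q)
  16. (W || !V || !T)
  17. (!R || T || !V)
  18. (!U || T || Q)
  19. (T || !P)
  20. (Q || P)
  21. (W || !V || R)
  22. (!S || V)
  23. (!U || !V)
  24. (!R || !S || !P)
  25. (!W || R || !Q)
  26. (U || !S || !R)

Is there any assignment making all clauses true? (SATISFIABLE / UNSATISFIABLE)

UNSATISFIABLE

V = True:
  propagation gives U=False, R=True, P=True, W=False; an empty clause results — contradiction.
V = False:
  propagation gives Q=False, T=False, R=True, P=False; an empty clause results — contradiction.
Every branch closes, so no satisfying assignment exists.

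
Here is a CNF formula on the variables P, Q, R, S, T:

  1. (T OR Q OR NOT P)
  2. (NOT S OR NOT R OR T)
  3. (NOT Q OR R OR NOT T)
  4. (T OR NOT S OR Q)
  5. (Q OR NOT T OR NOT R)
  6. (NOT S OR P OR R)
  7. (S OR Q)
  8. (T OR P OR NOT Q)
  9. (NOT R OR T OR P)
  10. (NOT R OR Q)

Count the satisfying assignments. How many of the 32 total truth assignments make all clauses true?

Case analysis on Q and T:
  Q=T, T=T: remaining (P,R,S) ∈ {(F,T,F); (F,T,T); (T,T,F); (T,T,T)} — 4.
  Q=T, T=F: remaining (P,R,S) ∈ {(T,F,F); (T,F,T); (T,T,F)} — 3.
  Q=F, T=T: remaining (P,R,S) ∈ {(T,F,T)} — 1.
  Q=F, T=F: a clause becomes empty — 0.
Total: 4 + 3 + 1 + 0 = 8.

8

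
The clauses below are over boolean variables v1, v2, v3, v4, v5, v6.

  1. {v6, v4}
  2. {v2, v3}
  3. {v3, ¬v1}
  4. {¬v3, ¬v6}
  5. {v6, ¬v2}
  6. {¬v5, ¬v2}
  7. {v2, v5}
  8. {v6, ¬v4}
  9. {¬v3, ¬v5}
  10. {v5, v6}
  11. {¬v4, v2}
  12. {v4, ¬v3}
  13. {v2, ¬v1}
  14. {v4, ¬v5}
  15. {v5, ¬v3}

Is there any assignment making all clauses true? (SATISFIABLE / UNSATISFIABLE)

v1 occurs only negated in the remaining clauses — set v1 = False.
Branch on v2: take v2 = True.
  then v6 is forced to True.
  then v3 is forced to False.
  then v5 is forced to False.
v4 is now unconstrained; take v4 = False.
So v1=False  v2=True  v3=False  v4=False  v5=False  v6=True is a satisfying assignment.

SATISFIABLE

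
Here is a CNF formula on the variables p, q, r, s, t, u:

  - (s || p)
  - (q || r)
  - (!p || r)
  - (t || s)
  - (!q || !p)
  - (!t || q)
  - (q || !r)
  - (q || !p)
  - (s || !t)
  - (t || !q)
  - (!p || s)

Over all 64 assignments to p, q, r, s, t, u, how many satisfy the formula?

The models are:
  p=F q=T r=F s=T t=T u=F
  p=F q=T r=F s=T t=T u=T
  p=F q=T r=T s=T t=T u=F
  p=F q=T r=T s=T t=T u=T
That's 4 in total.

4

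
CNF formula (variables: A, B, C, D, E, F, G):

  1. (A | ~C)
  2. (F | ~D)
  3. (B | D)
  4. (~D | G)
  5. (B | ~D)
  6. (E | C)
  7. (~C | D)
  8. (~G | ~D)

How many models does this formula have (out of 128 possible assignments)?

The models are:
  A=F B=T C=F D=F E=T F=F G=F
  A=F B=T C=F D=F E=T F=F G=T
  A=F B=T C=F D=F E=T F=T G=F
  A=F B=T C=F D=F E=T F=T G=T
  A=T B=T C=F D=F E=T F=F G=F
  A=T B=T C=F D=F E=T F=F G=T
  A=T B=T C=F D=F E=T F=T G=F
  A=T B=T C=F D=F E=T F=T G=T
That's 8 in total.

8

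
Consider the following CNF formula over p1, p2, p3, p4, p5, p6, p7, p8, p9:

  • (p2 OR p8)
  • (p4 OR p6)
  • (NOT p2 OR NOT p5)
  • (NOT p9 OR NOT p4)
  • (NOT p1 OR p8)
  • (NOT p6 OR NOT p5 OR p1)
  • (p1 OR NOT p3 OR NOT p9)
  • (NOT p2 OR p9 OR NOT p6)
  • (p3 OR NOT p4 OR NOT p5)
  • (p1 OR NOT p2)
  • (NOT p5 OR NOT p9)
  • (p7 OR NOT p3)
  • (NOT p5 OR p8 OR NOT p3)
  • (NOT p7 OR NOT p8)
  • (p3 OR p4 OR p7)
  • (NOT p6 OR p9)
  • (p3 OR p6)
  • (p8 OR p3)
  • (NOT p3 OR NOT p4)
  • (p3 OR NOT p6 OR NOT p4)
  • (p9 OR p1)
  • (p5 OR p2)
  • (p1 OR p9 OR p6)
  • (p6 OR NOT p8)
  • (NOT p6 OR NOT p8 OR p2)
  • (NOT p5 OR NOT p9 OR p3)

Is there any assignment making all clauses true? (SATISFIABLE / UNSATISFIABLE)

p3 = True:
  propagation gives p7=True, p8=False, p2=True, p5=False; an empty clause results — contradiction.
p3 = False:
  propagation gives p6=True, p9=True, p4=False, p5=False; an empty clause results — contradiction.
Every branch closes, so no satisfying assignment exists.

UNSATISFIABLE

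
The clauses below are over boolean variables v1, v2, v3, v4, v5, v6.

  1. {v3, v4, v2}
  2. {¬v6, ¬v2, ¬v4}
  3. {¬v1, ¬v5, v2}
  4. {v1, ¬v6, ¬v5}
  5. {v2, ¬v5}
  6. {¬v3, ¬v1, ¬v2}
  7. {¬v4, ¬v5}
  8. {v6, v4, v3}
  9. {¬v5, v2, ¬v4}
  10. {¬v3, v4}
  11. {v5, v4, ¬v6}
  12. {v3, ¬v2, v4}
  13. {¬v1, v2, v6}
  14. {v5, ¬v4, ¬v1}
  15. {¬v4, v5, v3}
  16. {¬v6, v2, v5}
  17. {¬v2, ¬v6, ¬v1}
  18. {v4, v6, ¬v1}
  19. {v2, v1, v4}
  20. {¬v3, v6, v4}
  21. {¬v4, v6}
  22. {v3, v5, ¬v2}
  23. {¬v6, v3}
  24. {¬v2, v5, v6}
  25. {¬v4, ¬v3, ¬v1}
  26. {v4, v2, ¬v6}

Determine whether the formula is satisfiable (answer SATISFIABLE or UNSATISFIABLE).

v4 = True:
  propagation gives v5=False, v1=False, v3=True, v6=True; an empty clause results — contradiction.
v4 = False:
  propagation gives v3=False, v2=True; an empty clause results — contradiction.
Every branch closes, so no satisfying assignment exists.

UNSATISFIABLE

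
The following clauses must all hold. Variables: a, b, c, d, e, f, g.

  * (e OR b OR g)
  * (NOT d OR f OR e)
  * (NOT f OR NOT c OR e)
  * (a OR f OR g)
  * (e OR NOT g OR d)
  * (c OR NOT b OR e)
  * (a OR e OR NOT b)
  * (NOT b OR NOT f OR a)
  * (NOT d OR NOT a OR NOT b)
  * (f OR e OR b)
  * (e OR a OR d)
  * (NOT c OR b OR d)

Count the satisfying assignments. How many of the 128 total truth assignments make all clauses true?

Case analysis on e and b:
  e=T, b=T: c free; 6 ways for (a,d,f,g) × 2^1 = 12.
  e=T, b=F: 21 of the 32 assignments to (a,c,d,f,g) work.
  e=F, b=T: remaining (a,c,d,f,g) ∈ {(T,T,F,F,F)} — 1.
  e=F, b=F: remaining (a,c,d,f,g) ∈ {(F,F,T,T,T); (T,F,T,T,T)} — 2.
Total: 12 + 21 + 1 + 2 = 36.

36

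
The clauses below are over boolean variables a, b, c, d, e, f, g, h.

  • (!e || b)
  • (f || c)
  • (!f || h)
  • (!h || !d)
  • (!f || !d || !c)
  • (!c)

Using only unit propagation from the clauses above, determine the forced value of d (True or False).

False

Unit clause (!c) sets c = False.
In (f || c), c is now false; f must hold, so f = True.
In (!f || h), !f is now false; h must hold, so h = True.
From (!h || !d) and h = True: d = False.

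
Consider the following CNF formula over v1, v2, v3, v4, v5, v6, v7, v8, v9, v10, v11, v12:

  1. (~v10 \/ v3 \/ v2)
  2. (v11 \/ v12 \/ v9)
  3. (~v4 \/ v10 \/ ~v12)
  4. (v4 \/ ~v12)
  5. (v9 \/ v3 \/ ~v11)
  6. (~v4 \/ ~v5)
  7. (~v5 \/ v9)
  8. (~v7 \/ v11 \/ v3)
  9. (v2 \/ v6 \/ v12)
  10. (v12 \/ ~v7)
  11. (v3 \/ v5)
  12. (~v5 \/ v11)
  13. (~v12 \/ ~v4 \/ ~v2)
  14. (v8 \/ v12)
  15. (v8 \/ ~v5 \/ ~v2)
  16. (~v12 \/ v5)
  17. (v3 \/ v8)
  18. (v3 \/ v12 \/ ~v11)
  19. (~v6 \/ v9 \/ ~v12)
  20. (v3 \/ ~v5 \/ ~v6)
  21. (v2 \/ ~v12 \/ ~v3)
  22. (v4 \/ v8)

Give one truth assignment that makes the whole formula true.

v1 = T, v2 = T, v3 = T, v4 = F, v5 = F, v6 = F, v7 = F, v8 = T, v9 = F, v10 = F, v11 = T, v12 = F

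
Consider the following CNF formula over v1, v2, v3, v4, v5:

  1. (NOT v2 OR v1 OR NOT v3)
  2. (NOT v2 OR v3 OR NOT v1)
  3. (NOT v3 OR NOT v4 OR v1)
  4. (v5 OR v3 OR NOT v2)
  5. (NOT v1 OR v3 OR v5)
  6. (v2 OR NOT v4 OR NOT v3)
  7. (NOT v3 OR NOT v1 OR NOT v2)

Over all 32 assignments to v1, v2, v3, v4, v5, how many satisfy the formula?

12

Case analysis on v3 and v1:
  v3=1, v1=1: remaining (v2,v4,v5) ∈ {(0,0,0); (0,0,1)} — 2.
  v3=1, v1=0: remaining (v2,v4,v5) ∈ {(0,0,0); (0,0,1)} — 2.
  v3=0, v1=1: remaining (v2,v4,v5) ∈ {(0,0,1); (0,1,1)} — 2.
  v3=0, v1=0: v4 free; 3 ways for (v2,v5) × 2^1 = 6.
Total: 2 + 2 + 2 + 6 = 12.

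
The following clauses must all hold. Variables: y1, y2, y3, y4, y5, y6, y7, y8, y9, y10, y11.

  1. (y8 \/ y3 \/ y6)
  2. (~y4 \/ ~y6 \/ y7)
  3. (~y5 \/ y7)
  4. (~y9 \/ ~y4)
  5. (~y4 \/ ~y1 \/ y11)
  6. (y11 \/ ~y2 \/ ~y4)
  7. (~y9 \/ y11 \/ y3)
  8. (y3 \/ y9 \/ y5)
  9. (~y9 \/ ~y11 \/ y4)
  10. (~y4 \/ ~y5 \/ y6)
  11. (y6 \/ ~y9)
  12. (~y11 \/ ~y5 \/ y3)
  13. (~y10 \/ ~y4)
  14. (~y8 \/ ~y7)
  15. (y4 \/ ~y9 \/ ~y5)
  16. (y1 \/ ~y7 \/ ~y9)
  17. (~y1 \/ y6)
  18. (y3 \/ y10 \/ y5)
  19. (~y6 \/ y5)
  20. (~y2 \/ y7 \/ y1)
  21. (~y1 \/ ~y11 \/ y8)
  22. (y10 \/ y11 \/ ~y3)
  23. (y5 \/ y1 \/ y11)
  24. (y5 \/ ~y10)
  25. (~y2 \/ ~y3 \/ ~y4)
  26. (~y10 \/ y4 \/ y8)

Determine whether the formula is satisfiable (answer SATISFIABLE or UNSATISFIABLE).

SATISFIABLE

Set y1 = False and propagate.
Set y2 = True and propagate.
  then y7 is forced to True.
  then y8 is forced to False.
  then y9 is forced to False.
Branch on y3: take y3 = False.
  then y6 is forced to True.
  then y5 is forced to True.
  then y11 is forced to False.
  then y4 is forced to False.
  then y10 is forced to False.
Every clause has at least one true literal under this assignment.
So y1=0  y2=1  y3=0  y4=0  y5=1  y6=1  y7=1  y8=0  y9=0  y10=0  y11=0 is a satisfying assignment.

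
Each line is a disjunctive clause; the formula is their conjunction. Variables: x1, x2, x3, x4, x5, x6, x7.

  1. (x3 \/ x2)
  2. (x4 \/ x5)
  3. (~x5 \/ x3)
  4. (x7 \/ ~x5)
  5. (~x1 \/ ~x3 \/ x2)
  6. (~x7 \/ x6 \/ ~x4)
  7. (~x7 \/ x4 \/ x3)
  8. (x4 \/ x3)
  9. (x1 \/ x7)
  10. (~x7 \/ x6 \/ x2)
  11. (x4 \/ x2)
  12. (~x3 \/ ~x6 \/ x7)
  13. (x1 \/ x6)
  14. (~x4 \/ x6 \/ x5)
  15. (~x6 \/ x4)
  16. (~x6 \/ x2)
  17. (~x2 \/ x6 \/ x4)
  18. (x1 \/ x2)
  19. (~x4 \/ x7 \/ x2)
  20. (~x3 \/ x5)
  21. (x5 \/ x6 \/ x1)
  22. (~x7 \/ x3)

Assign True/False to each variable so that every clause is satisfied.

x1=True, x2=True, x3=False, x4=True, x5=False, x6=True, x7=False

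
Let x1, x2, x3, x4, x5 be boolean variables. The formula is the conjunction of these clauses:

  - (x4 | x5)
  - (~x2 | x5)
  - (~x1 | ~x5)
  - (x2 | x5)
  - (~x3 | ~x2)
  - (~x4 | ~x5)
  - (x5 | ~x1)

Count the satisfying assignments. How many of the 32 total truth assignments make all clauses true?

3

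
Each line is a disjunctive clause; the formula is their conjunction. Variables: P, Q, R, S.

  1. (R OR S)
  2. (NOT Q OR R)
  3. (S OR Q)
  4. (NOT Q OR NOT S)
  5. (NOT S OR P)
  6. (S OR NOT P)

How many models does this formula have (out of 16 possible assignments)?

Satisfying assignments:
  P=F Q=T R=T S=F
  P=T Q=F R=F S=T
  P=T Q=F R=T S=T
That's 3 in total.

3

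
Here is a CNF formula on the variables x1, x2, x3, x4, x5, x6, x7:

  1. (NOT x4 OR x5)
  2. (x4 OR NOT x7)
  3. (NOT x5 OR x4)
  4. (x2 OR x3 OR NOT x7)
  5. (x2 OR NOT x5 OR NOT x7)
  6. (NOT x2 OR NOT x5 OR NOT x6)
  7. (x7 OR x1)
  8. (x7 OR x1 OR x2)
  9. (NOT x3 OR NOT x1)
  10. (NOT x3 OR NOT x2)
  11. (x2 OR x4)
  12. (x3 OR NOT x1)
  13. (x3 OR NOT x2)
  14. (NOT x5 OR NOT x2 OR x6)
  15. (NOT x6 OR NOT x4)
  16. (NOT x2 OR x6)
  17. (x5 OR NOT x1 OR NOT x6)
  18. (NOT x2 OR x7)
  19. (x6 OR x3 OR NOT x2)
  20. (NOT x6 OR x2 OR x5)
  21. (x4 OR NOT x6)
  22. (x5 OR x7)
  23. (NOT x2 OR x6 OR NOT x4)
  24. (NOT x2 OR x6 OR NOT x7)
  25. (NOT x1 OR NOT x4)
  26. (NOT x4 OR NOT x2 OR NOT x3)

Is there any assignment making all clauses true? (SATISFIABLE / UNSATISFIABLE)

x2 = True:
  propagation gives x3=False; an empty clause results — contradiction.
x2 = False:
  propagation gives x4=True, x5=True, x7=False, x1=True; an empty clause results — contradiction.
Every branch closes, so no satisfying assignment exists.

UNSATISFIABLE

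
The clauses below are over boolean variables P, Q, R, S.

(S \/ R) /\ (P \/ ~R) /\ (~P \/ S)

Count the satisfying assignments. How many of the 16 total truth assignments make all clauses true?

6

Satisfying assignments:
  P=0 Q=0 R=0 S=1
  P=0 Q=1 R=0 S=1
  P=1 Q=0 R=0 S=1
  P=1 Q=0 R=1 S=1
  P=1 Q=1 R=0 S=1
  P=1 Q=1 R=1 S=1
Count: 6.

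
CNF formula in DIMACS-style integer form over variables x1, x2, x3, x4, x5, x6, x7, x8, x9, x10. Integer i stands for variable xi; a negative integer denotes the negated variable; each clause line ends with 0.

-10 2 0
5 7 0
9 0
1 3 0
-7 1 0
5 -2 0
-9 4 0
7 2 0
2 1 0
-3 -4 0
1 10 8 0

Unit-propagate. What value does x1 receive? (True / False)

True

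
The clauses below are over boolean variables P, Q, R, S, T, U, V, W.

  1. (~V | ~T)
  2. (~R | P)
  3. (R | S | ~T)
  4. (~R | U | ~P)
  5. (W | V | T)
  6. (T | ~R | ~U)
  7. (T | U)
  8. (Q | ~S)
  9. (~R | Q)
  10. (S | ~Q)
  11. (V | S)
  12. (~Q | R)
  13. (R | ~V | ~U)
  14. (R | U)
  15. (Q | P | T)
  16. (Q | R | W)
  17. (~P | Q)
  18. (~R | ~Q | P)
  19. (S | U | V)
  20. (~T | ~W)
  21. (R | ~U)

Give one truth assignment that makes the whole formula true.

Try P = True.
  then Q is forced to True.
  then S is forced to True.
  then R is forced to True.
  then U is forced to True.
  then T is forced to True.
  then V is forced to False.
  then W is forced to False.
Every clause has at least one true literal under this assignment.

P=True, Q=True, R=True, S=True, T=True, U=True, V=False, W=False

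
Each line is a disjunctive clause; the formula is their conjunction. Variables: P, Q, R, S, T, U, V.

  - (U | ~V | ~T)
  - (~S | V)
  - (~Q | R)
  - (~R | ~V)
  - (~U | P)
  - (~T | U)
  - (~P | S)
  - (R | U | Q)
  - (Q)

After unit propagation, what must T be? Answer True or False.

(Q) stands alone — Q = True.
In (R | ~Q), ~Q is now false; R must hold, so R = True.
In (~V | ~R), ~R is now false; ~V must hold, so V = False.
(V | ~S): since V = False, the clause reduces to (~S). S = False.
(S | ~P) with S = False leaves only ~P, so P = False.
From (P | ~U) and P = False: U = False.
(U | ~T): since U = False, the clause reduces to (~T). T = False.

False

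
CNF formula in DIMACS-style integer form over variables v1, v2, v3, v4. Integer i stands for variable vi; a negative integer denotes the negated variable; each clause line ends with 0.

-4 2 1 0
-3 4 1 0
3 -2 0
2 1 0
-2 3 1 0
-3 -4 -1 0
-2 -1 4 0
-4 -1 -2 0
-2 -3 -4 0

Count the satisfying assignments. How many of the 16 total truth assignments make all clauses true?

3

Satisfying assignments:
  v1=1 v2=0 v3=0 v4=0
  v1=1 v2=0 v3=0 v4=1
  v1=1 v2=0 v3=1 v4=0
That's 3 in total.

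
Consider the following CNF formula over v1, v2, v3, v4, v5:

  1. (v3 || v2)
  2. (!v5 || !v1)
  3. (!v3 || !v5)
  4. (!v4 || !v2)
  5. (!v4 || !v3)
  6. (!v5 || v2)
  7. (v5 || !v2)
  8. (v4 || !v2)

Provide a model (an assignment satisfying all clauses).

v1=0, v2=0, v3=1, v4=0, v5=0

Check each clause:
  1. (v2 || v3) — v3 is true.
  2. (!v1 || !v5) — !v5 is true.
  3. (!v3 || !v5) — !v5 is true.
  4. (!v2 || !v4) — !v4 is true.
  5. (!v4 || !v3) — !v4 is true.
  6. (!v5 || v2) — !v5 is true.
  7. (!v2 || v5) — !v2 is true.
  8. (v4 || !v2) — !v2 is true.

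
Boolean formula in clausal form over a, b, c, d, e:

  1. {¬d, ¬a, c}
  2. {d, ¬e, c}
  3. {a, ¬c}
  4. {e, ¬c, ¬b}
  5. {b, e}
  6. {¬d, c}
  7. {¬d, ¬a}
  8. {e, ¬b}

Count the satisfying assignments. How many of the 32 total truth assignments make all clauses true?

The models are:
  a=T b=F c=T d=F e=T
  a=T b=T c=T d=F e=T
Count: 2.

2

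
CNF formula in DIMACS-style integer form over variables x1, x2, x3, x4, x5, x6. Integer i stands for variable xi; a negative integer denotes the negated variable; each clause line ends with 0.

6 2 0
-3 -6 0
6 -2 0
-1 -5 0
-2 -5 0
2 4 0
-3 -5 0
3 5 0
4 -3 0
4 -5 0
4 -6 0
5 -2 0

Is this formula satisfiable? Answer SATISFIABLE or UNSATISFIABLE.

x1 occurs only negated in the remaining clauses — set x1 = False.
Pure literal: x4 appears only positively; assign x4 = True.
Try x2 = False.
  then x6 is forced to True.
  then x3 is forced to False.
  then x5 is forced to True.
So x1 = F  x2 = F  x3 = F  x4 = T  x5 = T  x6 = T is a satisfying assignment.

SATISFIABLE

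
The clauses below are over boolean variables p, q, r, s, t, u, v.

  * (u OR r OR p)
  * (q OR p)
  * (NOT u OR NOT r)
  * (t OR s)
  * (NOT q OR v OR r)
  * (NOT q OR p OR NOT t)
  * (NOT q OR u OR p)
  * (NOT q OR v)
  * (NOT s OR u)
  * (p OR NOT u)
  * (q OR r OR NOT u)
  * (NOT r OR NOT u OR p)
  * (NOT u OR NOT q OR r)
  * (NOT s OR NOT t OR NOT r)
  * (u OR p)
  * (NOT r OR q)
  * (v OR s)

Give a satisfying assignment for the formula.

p=True, q=True, r=False, s=False, t=True, u=False, v=True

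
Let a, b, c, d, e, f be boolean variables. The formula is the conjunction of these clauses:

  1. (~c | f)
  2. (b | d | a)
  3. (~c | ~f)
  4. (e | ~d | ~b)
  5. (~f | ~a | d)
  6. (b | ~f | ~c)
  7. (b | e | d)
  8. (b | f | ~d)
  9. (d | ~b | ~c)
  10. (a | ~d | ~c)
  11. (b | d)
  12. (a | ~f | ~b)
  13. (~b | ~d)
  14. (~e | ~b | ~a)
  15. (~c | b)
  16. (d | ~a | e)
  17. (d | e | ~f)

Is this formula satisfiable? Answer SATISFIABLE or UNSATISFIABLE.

SATISFIABLE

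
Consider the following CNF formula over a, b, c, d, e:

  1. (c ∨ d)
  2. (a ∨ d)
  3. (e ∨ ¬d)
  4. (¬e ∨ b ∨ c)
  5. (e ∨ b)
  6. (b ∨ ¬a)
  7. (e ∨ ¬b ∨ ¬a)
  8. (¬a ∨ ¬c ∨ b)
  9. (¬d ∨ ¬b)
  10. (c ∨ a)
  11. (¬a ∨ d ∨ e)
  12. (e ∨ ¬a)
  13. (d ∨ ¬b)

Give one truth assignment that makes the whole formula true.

a=False, b=False, c=True, d=True, e=True

Branch on a: take a = False.
  then d is forced to True.
  then e is forced to True.
  then b is forced to False.
  then c is forced to True.
Every clause has at least one true literal under this assignment.
Check each clause:
  1. (c ∨ d) — c is true.
  2. (a ∨ d) — d is true.
  3. (e ∨ ¬d) — e is true.
  4. (b ∨ ¬e ∨ c) — c is true.
  5. (e ∨ b) — e is true.
  6. (b ∨ ¬a) — ¬a is true.
  7. (¬b ∨ ¬a ∨ e) — e is true.
  8. (b ∨ ¬a ∨ ¬c) — ¬a is true.
  9. (¬d ∨ ¬b) — ¬b is true.
  10. (a ∨ c) — c is true.
  11. (e ∨ d ∨ ¬a) — d is true.
  12. (¬a ∨ e) — e is true.
  13. (d ∨ ¬b) — d is true.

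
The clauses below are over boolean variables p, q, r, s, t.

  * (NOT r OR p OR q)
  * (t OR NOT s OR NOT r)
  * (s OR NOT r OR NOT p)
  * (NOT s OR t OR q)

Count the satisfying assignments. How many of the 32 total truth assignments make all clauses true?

19

Split on r, then s.
  r=1, s=1: remaining (p,q,t) ∈ {(0,1,1); (1,0,1); (1,1,1)} — 3.
  r=1, s=0: remaining (p,q,t) ∈ {(0,1,0); (0,1,1)} — 2.
  r=0, s=1: p free; 3 ways for (q,t) × 2^1 = 6.
  r=0, s=0: p, q, t free → 2^3 = 8.
Total: 3 + 2 + 6 + 8 = 19.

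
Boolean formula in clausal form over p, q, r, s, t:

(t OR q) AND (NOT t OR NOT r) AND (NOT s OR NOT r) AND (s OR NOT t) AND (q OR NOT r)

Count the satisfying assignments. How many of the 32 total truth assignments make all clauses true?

10

Split on r, then t.
  r=1, t=1: a clause becomes empty — 0.
  r=1, t=0: remaining (p,q,s) ∈ {(0,1,0); (1,1,0)} — 2.
  r=0, t=1: remaining (p,q,s) ∈ {(0,0,1); (0,1,1); (1,0,1); (1,1,1)} — 4.
  r=0, t=0: remaining (p,q,s) ∈ {(0,1,0); (0,1,1); (1,1,0); (1,1,1)} — 4.
Total: 0 + 2 + 4 + 4 = 10.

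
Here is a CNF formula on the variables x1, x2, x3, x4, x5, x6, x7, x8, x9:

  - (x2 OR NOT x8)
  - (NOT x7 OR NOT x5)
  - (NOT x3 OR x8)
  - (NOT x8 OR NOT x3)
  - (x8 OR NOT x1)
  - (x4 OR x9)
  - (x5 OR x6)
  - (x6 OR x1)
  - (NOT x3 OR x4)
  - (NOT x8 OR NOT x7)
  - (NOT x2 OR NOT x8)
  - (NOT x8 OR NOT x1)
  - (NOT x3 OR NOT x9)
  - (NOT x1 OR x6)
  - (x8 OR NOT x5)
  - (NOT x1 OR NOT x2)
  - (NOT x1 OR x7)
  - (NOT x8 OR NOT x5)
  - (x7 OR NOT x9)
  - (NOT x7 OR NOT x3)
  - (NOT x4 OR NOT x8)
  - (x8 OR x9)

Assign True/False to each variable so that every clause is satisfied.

x1=0  x2=1  x3=0  x4=1  x5=0  x6=1  x7=1  x8=0  x9=1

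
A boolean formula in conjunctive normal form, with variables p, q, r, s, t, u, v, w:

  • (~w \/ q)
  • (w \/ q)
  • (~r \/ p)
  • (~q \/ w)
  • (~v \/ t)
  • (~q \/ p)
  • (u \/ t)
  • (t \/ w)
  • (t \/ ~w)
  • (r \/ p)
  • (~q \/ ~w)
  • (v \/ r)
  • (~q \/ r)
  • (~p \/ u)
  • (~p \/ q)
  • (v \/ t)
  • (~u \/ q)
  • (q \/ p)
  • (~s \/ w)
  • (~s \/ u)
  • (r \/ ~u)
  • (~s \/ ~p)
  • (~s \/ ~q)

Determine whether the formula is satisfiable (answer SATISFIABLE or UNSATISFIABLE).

q = True:
  propagation gives w=True; an empty clause results — contradiction.
q = False:
  propagation gives w=False; an empty clause results — contradiction.
Every branch closes, so no satisfying assignment exists.

UNSATISFIABLE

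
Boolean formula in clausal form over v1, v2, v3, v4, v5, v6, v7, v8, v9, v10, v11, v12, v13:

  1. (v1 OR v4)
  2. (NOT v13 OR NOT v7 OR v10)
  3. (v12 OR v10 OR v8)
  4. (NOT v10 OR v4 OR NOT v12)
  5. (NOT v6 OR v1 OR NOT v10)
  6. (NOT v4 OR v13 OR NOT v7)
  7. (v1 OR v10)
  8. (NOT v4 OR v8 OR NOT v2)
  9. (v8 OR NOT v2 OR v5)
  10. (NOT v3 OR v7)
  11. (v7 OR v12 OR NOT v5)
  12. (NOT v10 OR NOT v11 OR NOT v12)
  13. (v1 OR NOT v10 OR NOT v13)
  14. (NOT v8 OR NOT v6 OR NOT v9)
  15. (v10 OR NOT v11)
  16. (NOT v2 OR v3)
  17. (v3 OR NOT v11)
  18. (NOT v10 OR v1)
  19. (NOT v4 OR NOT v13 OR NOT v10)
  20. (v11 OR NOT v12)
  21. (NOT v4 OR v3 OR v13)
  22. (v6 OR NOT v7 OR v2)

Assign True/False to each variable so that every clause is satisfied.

v1 = True, v2 = False, v3 = False, v4 = False, v5 = False, v6 = False, v7 = False, v8 = False, v9 = True, v10 = True, v11 = False, v12 = False, v13 = True

Check each clause:
  1. (v1 OR v4) — v1 is true.
  2. (v10 OR NOT v7 OR NOT v13) — NOT v7 is true.
  3. (v10 OR v12 OR v8) — v10 is true.
  4. (NOT v12 OR NOT v10 OR v4) — NOT v12 is true.
  5. (NOT v10 OR NOT v6 OR v1) — v1 is true.
  6. (v13 OR NOT v4 OR NOT v7) — NOT v7 is true.
  7. (v1 OR v10) — v1 is true.
  8. (v8 OR NOT v2 OR NOT v4) — NOT v4 is true.
  9. (v8 OR v5 OR NOT v2) — NOT v2 is true.
  10. (v7 OR NOT v3) — NOT v3 is true.
  11. (NOT v5 OR v7 OR v12) — NOT v5 is true.
  12. (NOT v11 OR NOT v12 OR NOT v10) — NOT v12 is true.
  13. (NOT v13 OR v1 OR NOT v10) — v1 is true.
  14. (NOT v6 OR NOT v8 OR NOT v9) — NOT v8 is true.
  15. (v10 OR NOT v11) — v10 is true.
  16. (NOT v2 OR v3) — NOT v2 is true.
  17. (v3 OR NOT v11) — NOT v11 is true.
  18. (v1 OR NOT v10) — v1 is true.
  19. (NOT v10 OR NOT v13 OR NOT v4) — NOT v4 is true.
  20. (v11 OR NOT v12) — NOT v12 is true.
  21. (v3 OR NOT v4 OR v13) — NOT v4 is true.
  22. (v2 OR NOT v7 OR v6) — NOT v7 is true.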